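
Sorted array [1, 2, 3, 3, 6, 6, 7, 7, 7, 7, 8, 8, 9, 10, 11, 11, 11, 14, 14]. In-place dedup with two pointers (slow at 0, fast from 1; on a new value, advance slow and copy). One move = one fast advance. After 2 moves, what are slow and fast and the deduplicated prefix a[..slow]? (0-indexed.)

slow=2, fast=3, prefix=[1, 2, 3]

slow=0 fast=1: a[fast]=2≠a[slow]=1 write a[1]=2, slow++,fast++
slow=1 fast=2: a[fast]=3≠a[slow]=2 write a[2]=3, slow++,fast++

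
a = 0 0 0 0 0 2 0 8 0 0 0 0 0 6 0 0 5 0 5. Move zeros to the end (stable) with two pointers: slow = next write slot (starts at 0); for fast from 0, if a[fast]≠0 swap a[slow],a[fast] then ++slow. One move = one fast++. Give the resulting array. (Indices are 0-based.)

(s=0,f=0) a[fast]=0 → fast++
(s=0,f=1) a[fast]=0 → fast++
(s=0,f=2) a[fast]=0 → fast++
(s=0,f=3) a[fast]=0 → fast++
(s=0,f=4) a[fast]=0 → fast++
(s=0,f=5) a[fast]=2≠0 swap→a[0]=2 → slow++,fast++
(s=1,f=6) a[fast]=0 → fast++
(s=1,f=7) a[fast]=8≠0 swap→a[1]=8 → slow++,fast++
(s=2,f=8) a[fast]=0 → fast++
(s=2,f=9) a[fast]=0 → fast++
(s=2,f=10) a[fast]=0 → fast++
(s=2,f=11) a[fast]=0 → fast++
(s=2,f=12) a[fast]=0 → fast++
(s=2,f=13) a[fast]=6≠0 swap→a[2]=6 → slow++,fast++
(s=3,f=14) a[fast]=0 → fast++
(s=3,f=15) a[fast]=0 → fast++
(s=3,f=16) a[fast]=5≠0 swap→a[3]=5 → slow++,fast++
(s=4,f=17) a[fast]=0 → fast++
(s=4,f=18) a[fast]=5≠0 swap→a[4]=5 → slow++,fast++

[2, 8, 6, 5, 5, 0, 0, 0, 0, 0, 0, 0, 0, 0, 0, 0, 0, 0, 0]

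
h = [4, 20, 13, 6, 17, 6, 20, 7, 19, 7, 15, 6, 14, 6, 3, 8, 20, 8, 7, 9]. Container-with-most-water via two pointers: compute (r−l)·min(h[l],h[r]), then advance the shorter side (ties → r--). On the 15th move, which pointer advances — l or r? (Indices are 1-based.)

r

[1,20] min(4,9)*19=76 best=76 * → l++
[2,20] min(20,9)*18=162 best=162 * → r--
[2,19] min(20,7)*17=119 best=162 → r--
[2,18] min(20,8)*16=128 best=162 → r--
[2,17] min(20,20)*15=300 best=300 * → r--
[2,16] min(20,8)*14=112 best=300 → r--
[2,15] min(20,3)*13=39 best=300 → r--
[2,14] min(20,6)*12=72 best=300 → r--
[2,13] min(20,14)*11=154 best=300 → r--
[2,12] min(20,6)*10=60 best=300 → r--
[2,11] min(20,15)*9=135 best=300 → r--
[2,10] min(20,7)*8=56 best=300 → r--
[2,9] min(20,19)*7=133 best=300 → r--
[2,8] min(20,7)*6=42 best=300 → r--
[2,7] min(20,20)*5=100 best=300 → r--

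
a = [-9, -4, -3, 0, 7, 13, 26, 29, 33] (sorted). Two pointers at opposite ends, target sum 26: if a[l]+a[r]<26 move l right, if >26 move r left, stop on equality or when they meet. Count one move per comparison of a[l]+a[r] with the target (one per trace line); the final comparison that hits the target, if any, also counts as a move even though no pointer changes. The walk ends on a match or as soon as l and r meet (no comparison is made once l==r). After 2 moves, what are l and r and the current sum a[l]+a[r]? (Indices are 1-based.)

l=1 r=9: -9+33=24 <26, l++
l=2 r=9: -4+33=29 >26, r--

l=2, r=8, sum=25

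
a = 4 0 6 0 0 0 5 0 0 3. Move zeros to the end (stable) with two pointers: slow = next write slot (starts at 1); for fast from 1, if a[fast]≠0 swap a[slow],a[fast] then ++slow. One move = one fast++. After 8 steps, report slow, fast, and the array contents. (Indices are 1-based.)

(s=1,f=1) a[fast]=4≠0 swap→a[1]=4 → slow++,fast++
(s=2,f=2) a[fast]=0 → fast++
(s=2,f=3) a[fast]=6≠0 swap→a[2]=6 → slow++,fast++
(s=3,f=4) a[fast]=0 → fast++
(s=3,f=5) a[fast]=0 → fast++
(s=3,f=6) a[fast]=0 → fast++
(s=3,f=7) a[fast]=5≠0 swap→a[3]=5 → slow++,fast++
(s=4,f=8) a[fast]=0 → fast++

slow=4, fast=9, a=[4, 6, 5, 0, 0, 0, 0, 0, 0, 3]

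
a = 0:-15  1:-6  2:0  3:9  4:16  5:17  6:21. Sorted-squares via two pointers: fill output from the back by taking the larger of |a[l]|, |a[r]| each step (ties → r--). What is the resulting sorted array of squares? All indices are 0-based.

[0, 36, 81, 225, 256, 289, 441]

[0,6] |-15|<=|21| out[6]=441 → r--
[0,5] |-15|<=|17| out[5]=289 → r--
[0,4] |-15|<=|16| out[4]=256 → r--
[0,3] |-15|>|9| out[3]=225 → l++
[1,3] |-6|<=|9| out[2]=81 → r--
[1,2] |-6|>|0| out[1]=36 → l++
[2,2] |0|<=|0| out[0]=0 → r--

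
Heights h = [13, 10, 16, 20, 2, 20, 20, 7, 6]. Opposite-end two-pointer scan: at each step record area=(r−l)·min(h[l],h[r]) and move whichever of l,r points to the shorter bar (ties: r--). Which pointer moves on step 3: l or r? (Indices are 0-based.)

l

[0,8] min(13,6)*8=48 best=48 * → r--
[0,7] min(13,7)*7=49 best=49 * → r--
[0,6] min(13,20)*6=78 best=78 * → l++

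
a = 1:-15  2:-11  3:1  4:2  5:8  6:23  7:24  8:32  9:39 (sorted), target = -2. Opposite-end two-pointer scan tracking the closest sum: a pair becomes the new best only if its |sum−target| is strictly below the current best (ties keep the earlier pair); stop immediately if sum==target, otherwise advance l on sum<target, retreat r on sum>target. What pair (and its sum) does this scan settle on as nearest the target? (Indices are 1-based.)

pair (-11, 8) with sum -3 (|Δ|=1)

l=1 r=9: -15+39=24 d=26 *, r--
l=1 r=8: -15+32=17 d=19 *, r--
l=1 r=7: -15+24=9 d=11 *, r--
l=1 r=6: -15+23=8 d=10 *, r--
l=1 r=5: -15+8=-7 d=5 *, l++
l=2 r=5: -11+8=-3 d=1 *, l++
l=3 r=5: 1+8=9 d=11, r--
l=3 r=4: 1+2=3 d=5, r--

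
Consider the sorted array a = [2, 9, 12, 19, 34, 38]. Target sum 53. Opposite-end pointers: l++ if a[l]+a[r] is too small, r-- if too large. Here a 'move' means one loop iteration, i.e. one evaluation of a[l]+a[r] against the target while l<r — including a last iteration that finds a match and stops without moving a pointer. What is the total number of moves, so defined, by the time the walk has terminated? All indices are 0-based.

5 moves

[0,5] 2+38=40 <53 → l++
[1,5] 9+38=47 <53 → l++
[2,5] 12+38=50 <53 → l++
[3,5] 19+38=57 >53 → r--
[3,4] 19+34=53 → found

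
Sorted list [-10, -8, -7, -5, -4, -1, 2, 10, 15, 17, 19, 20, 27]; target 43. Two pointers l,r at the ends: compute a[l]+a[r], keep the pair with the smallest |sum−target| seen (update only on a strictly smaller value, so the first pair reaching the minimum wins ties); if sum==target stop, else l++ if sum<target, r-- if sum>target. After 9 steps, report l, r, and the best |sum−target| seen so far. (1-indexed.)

l=1 r=13: -10+27=17 d=26 *, l++
l=2 r=13: -8+27=19 d=24 *, l++
l=3 r=13: -7+27=20 d=23 *, l++
l=4 r=13: -5+27=22 d=21 *, l++
l=5 r=13: -4+27=23 d=20 *, l++
l=6 r=13: -1+27=26 d=17 *, l++
l=7 r=13: 2+27=29 d=14 *, l++
l=8 r=13: 10+27=37 d=6 *, l++
l=9 r=13: 15+27=42 d=1 *, l++

l=10, r=13, best |Δ|=1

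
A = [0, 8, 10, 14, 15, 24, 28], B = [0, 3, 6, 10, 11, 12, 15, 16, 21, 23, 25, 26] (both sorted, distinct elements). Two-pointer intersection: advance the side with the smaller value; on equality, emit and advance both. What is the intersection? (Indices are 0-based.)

[i=0,j=0] 0==0 emit → i++,j++
[i=1,j=1] 8>3 → j++
[i=1,j=2] 8>6 → j++
[i=1,j=3] 8<10 → i++
[i=2,j=3] 10==10 emit → i++,j++
[i=3,j=4] 14>11 → j++
[i=3,j=5] 14>12 → j++
[i=3,j=6] 14<15 → i++
[i=4,j=6] 15==15 emit → i++,j++
[i=5,j=7] 24>16 → j++
[i=5,j=8] 24>21 → j++
[i=5,j=9] 24>23 → j++
[i=5,j=10] 24<25 → i++
[i=6,j=10] 28>25 → j++
[i=6,j=11] 28>26 → j++

intersection = [0, 10, 15]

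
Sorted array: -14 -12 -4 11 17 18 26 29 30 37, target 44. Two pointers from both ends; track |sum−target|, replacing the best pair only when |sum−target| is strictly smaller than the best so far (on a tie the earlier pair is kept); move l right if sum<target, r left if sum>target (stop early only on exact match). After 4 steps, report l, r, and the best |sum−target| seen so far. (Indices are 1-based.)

l=4, r=9, best |Δ|=4

[1,10] -14+37=23 d=21 * → l++
[2,10] -12+37=25 d=19 * → l++
[3,10] -4+37=33 d=11 * → l++
[4,10] 11+37=48 d=4 * → r--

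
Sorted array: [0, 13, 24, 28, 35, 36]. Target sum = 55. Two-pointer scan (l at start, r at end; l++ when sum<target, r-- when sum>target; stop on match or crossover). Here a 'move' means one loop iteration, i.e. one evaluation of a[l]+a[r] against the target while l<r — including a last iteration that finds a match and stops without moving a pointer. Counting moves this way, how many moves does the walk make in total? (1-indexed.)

5 moves

[1,6] 0+36=36 <55 → l++
[2,6] 13+36=49 <55 → l++
[3,6] 24+36=60 >55 → r--
[3,5] 24+35=59 >55 → r--
[3,4] 24+28=52 <55 → l++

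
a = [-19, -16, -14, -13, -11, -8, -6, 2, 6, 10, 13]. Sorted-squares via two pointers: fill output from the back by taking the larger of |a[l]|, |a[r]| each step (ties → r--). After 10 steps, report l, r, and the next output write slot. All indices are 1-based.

l=1 r=11: |-19|>|13| out[11]=361, l++
l=2 r=11: |-16|>|13| out[10]=256, l++
l=3 r=11: |-14|>|13| out[9]=196, l++
l=4 r=11: |-13|<=|13| out[8]=169, r--
l=4 r=10: |-13|>|10| out[7]=169, l++
l=5 r=10: |-11|>|10| out[6]=121, l++
l=6 r=10: |-8|<=|10| out[5]=100, r--
l=6 r=9: |-8|>|6| out[4]=64, l++
l=7 r=9: |-6|<=|6| out[3]=36, r--
l=7 r=8: |-6|>|2| out[2]=36, l++

l=8, r=8, next write slot=1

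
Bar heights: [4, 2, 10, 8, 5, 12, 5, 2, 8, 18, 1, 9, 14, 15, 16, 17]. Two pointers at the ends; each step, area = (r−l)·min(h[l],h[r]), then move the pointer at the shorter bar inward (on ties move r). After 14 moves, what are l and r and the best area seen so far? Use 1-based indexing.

[1,16] min(4,17)*15=60 best=60 * → l++
[2,16] min(2,17)*14=28 best=60 → l++
[3,16] min(10,17)*13=130 best=130 * → l++
[4,16] min(8,17)*12=96 best=130 → l++
[5,16] min(5,17)*11=55 best=130 → l++
[6,16] min(12,17)*10=120 best=130 → l++
[7,16] min(5,17)*9=45 best=130 → l++
[8,16] min(2,17)*8=16 best=130 → l++
[9,16] min(8,17)*7=56 best=130 → l++
[10,16] min(18,17)*6=102 best=130 → r--
[10,15] min(18,16)*5=80 best=130 → r--
[10,14] min(18,15)*4=60 best=130 → r--
[10,13] min(18,14)*3=42 best=130 → r--
[10,12] min(18,9)*2=18 best=130 → r--

l=10, r=11, best area=130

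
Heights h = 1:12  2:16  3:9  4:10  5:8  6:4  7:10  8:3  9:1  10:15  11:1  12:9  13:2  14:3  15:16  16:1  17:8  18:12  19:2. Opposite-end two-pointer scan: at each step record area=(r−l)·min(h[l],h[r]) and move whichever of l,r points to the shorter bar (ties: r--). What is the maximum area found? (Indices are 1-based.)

max area = 208

[1,19] min(12,2)*18=36 best=36 * → r--
[1,18] min(12,12)*17=204 best=204 * → r--
[1,17] min(12,8)*16=128 best=204 → r--
[1,16] min(12,1)*15=15 best=204 → r--
[1,15] min(12,16)*14=168 best=204 → l++
[2,15] min(16,16)*13=208 best=208 * → r--
[2,14] min(16,3)*12=36 best=208 → r--
[2,13] min(16,2)*11=22 best=208 → r--
[2,12] min(16,9)*10=90 best=208 → r--
[2,11] min(16,1)*9=9 best=208 → r--
[2,10] min(16,15)*8=120 best=208 → r--
[2,9] min(16,1)*7=7 best=208 → r--
[2,8] min(16,3)*6=18 best=208 → r--
[2,7] min(16,10)*5=50 best=208 → r--
[2,6] min(16,4)*4=16 best=208 → r--
[2,5] min(16,8)*3=24 best=208 → r--
[2,4] min(16,10)*2=20 best=208 → r--
[2,3] min(16,9)*1=9 best=208 → r--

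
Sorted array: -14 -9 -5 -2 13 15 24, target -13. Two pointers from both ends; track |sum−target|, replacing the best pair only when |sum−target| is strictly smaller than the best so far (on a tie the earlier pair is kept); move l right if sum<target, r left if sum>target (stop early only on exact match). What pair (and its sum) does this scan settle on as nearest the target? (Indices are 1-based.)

[1,7] -14+24=10 d=23 * → r--
[1,6] -14+15=1 d=14 * → r--
[1,5] -14+13=-1 d=12 * → r--
[1,4] -14+-2=-16 d=3 * → l++
[2,4] -9+-2=-11 d=2 * → r--
[2,3] -9+-5=-14 d=1 * → l++

pair (-9, -5) with sum -14 (|Δ|=1)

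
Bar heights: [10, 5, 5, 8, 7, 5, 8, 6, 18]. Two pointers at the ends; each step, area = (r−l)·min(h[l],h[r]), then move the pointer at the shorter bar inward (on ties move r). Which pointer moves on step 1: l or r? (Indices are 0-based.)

l

[0,8] min(10,18)*8=80 best=80 * → l++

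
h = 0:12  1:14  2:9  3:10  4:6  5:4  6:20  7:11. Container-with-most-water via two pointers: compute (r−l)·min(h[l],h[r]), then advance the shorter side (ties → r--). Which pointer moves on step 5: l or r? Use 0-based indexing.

l=0 r=7: min(12,11)*7=77 best=77 *, r--
l=0 r=6: min(12,20)*6=72 best=77, l++
l=1 r=6: min(14,20)*5=70 best=77, l++
l=2 r=6: min(9,20)*4=36 best=77, l++
l=3 r=6: min(10,20)*3=30 best=77, l++

l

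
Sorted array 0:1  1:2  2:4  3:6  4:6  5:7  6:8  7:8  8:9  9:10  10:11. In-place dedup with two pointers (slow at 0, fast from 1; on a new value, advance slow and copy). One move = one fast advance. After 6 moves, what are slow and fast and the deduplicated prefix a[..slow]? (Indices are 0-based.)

(s=0,f=1) a[fast]=2≠a[slow]=1 write a[1]=2 → slow++,fast++
(s=1,f=2) a[fast]=4≠a[slow]=2 write a[2]=4 → slow++,fast++
(s=2,f=3) a[fast]=6≠a[slow]=4 write a[3]=6 → slow++,fast++
(s=3,f=4) a[fast]=6=a[slow] dup → fast++
(s=3,f=5) a[fast]=7≠a[slow]=6 write a[4]=7 → slow++,fast++
(s=4,f=6) a[fast]=8≠a[slow]=7 write a[5]=8 → slow++,fast++

slow=5, fast=7, prefix=[1, 2, 4, 6, 7, 8]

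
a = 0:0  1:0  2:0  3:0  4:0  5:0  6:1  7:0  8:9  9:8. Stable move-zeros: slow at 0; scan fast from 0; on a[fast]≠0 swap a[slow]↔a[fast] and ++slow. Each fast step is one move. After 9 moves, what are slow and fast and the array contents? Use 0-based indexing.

slow=2, fast=9, a=[1, 9, 0, 0, 0, 0, 0, 0, 0, 8]

(s=0,f=0) a[fast]=0 → fast++
(s=0,f=1) a[fast]=0 → fast++
(s=0,f=2) a[fast]=0 → fast++
(s=0,f=3) a[fast]=0 → fast++
(s=0,f=4) a[fast]=0 → fast++
(s=0,f=5) a[fast]=0 → fast++
(s=0,f=6) a[fast]=1≠0 swap→a[0]=1 → slow++,fast++
(s=1,f=7) a[fast]=0 → fast++
(s=1,f=8) a[fast]=9≠0 swap→a[1]=9 → slow++,fast++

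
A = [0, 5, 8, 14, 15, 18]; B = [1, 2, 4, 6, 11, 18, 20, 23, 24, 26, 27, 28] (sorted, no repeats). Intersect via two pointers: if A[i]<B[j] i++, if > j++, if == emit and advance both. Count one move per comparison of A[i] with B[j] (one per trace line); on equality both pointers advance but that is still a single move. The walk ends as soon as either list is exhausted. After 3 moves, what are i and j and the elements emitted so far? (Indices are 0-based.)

i=1, j=2, emitted=[]

[i=0,j=0] 0<1 → i++
[i=1,j=0] 5>1 → j++
[i=1,j=1] 5>2 → j++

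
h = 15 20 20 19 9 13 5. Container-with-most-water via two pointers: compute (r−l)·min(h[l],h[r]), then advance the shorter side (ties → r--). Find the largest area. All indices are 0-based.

max area = 65

[0,6] min(15,5)*6=30 best=30 * → r--
[0,5] min(15,13)*5=65 best=65 * → r--
[0,4] min(15,9)*4=36 best=65 → r--
[0,3] min(15,19)*3=45 best=65 → l++
[1,3] min(20,19)*2=38 best=65 → r--
[1,2] min(20,20)*1=20 best=65 → r--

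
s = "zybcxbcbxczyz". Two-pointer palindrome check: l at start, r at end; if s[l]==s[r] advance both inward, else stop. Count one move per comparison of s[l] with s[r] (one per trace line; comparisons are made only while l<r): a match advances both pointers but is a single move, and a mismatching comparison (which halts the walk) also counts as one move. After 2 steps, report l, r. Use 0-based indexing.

l=2, r=10

l=0 r=12: 'z'=='z', l++,r--
l=1 r=11: 'y'=='y', l++,r--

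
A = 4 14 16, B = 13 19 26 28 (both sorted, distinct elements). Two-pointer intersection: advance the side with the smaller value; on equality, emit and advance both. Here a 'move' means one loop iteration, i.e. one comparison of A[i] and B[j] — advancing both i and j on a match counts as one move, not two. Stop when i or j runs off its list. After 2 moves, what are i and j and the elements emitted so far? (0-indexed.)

[i=0,j=0] 4<13 → i++
[i=1,j=0] 14>13 → j++

i=1, j=1, emitted=[]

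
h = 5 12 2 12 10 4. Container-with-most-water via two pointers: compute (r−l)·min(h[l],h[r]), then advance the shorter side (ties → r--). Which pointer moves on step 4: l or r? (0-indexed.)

r

l=0 r=5: min(5,4)*5=20 best=20 *, r--
l=0 r=4: min(5,10)*4=20 best=20, l++
l=1 r=4: min(12,10)*3=30 best=30 *, r--
l=1 r=3: min(12,12)*2=24 best=30, r--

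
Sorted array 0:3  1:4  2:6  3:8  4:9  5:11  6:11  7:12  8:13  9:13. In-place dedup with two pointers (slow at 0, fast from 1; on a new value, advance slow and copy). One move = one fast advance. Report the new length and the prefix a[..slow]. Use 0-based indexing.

length 8; prefix = [3, 4, 6, 8, 9, 11, 12, 13]

(s=0,f=1) a[fast]=4≠a[slow]=3 write a[1]=4 → slow++,fast++
(s=1,f=2) a[fast]=6≠a[slow]=4 write a[2]=6 → slow++,fast++
(s=2,f=3) a[fast]=8≠a[slow]=6 write a[3]=8 → slow++,fast++
(s=3,f=4) a[fast]=9≠a[slow]=8 write a[4]=9 → slow++,fast++
(s=4,f=5) a[fast]=11≠a[slow]=9 write a[5]=11 → slow++,fast++
(s=5,f=6) a[fast]=11=a[slow] dup → fast++
(s=5,f=7) a[fast]=12≠a[slow]=11 write a[6]=12 → slow++,fast++
(s=6,f=8) a[fast]=13≠a[slow]=12 write a[7]=13 → slow++,fast++
(s=7,f=9) a[fast]=13=a[slow] dup → fast++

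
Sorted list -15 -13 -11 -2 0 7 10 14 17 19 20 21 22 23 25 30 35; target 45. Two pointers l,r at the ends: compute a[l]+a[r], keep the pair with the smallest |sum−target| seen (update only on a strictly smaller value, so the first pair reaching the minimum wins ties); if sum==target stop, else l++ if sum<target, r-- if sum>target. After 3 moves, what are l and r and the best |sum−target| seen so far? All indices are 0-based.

l=3, r=16, best |Δ|=21

l=0 r=16: -15+35=20 d=25 *, l++
l=1 r=16: -13+35=22 d=23 *, l++
l=2 r=16: -11+35=24 d=21 *, l++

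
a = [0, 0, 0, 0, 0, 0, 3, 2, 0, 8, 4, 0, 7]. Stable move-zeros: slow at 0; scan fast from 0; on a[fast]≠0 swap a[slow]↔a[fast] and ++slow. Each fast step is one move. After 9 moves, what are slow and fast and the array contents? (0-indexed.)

(s=0,f=0) a[fast]=0 → fast++
(s=0,f=1) a[fast]=0 → fast++
(s=0,f=2) a[fast]=0 → fast++
(s=0,f=3) a[fast]=0 → fast++
(s=0,f=4) a[fast]=0 → fast++
(s=0,f=5) a[fast]=0 → fast++
(s=0,f=6) a[fast]=3≠0 swap→a[0]=3 → slow++,fast++
(s=1,f=7) a[fast]=2≠0 swap→a[1]=2 → slow++,fast++
(s=2,f=8) a[fast]=0 → fast++

slow=2, fast=9, a=[3, 2, 0, 0, 0, 0, 0, 0, 0, 8, 4, 0, 7]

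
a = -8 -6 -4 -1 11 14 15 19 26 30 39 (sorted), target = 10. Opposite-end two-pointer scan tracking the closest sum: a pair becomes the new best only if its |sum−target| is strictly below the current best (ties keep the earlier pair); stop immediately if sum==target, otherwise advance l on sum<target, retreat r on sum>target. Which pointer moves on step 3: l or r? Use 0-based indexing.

l=0 r=10: -8+39=31 d=21 *, r--
l=0 r=9: -8+30=22 d=12 *, r--
l=0 r=8: -8+26=18 d=8 *, r--

r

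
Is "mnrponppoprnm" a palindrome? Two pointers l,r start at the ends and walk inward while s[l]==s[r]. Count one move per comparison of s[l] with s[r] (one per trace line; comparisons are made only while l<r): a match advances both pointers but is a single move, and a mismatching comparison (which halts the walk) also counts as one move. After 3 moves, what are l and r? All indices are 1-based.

l=1 r=13: 'm'=='m', l++,r--
l=2 r=12: 'n'=='n', l++,r--
l=3 r=11: 'r'=='r', l++,r--

l=4, r=10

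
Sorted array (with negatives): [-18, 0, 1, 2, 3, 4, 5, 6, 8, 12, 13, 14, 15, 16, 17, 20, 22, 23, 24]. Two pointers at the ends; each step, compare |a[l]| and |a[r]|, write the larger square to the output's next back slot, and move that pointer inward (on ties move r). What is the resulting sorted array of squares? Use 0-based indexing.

[0, 1, 4, 9, 16, 25, 36, 64, 144, 169, 196, 225, 256, 289, 324, 400, 484, 529, 576]

l=0 r=18: |-18|<=|24| out[18]=576, r--
l=0 r=17: |-18|<=|23| out[17]=529, r--
l=0 r=16: |-18|<=|22| out[16]=484, r--
l=0 r=15: |-18|<=|20| out[15]=400, r--
l=0 r=14: |-18|>|17| out[14]=324, l++
l=1 r=14: |0|<=|17| out[13]=289, r--
l=1 r=13: |0|<=|16| out[12]=256, r--
l=1 r=12: |0|<=|15| out[11]=225, r--
l=1 r=11: |0|<=|14| out[10]=196, r--
l=1 r=10: |0|<=|13| out[9]=169, r--
l=1 r=9: |0|<=|12| out[8]=144, r--
l=1 r=8: |0|<=|8| out[7]=64, r--
l=1 r=7: |0|<=|6| out[6]=36, r--
l=1 r=6: |0|<=|5| out[5]=25, r--
l=1 r=5: |0|<=|4| out[4]=16, r--
l=1 r=4: |0|<=|3| out[3]=9, r--
l=1 r=3: |0|<=|2| out[2]=4, r--
l=1 r=2: |0|<=|1| out[1]=1, r--
l=1 r=1: |0|<=|0| out[0]=0, r--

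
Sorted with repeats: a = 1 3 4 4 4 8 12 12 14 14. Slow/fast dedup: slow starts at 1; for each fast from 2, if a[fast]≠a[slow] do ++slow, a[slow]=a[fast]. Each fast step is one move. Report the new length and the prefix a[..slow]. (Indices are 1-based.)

(s=1,f=2) a[fast]=3≠a[slow]=1 write a[2]=3 → slow++,fast++
(s=2,f=3) a[fast]=4≠a[slow]=3 write a[3]=4 → slow++,fast++
(s=3,f=4) a[fast]=4=a[slow] dup → fast++
(s=3,f=5) a[fast]=4=a[slow] dup → fast++
(s=3,f=6) a[fast]=8≠a[slow]=4 write a[4]=8 → slow++,fast++
(s=4,f=7) a[fast]=12≠a[slow]=8 write a[5]=12 → slow++,fast++
(s=5,f=8) a[fast]=12=a[slow] dup → fast++
(s=5,f=9) a[fast]=14≠a[slow]=12 write a[6]=14 → slow++,fast++
(s=6,f=10) a[fast]=14=a[slow] dup → fast++

length 6; prefix = [1, 3, 4, 8, 12, 14]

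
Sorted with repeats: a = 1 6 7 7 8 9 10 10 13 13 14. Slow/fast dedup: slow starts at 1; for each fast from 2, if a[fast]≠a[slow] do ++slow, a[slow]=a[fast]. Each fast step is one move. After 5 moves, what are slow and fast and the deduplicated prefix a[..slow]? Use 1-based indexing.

slow=1 fast=2: a[fast]=6≠a[slow]=1 write a[2]=6, slow++,fast++
slow=2 fast=3: a[fast]=7≠a[slow]=6 write a[3]=7, slow++,fast++
slow=3 fast=4: a[fast]=7=a[slow] dup, fast++
slow=3 fast=5: a[fast]=8≠a[slow]=7 write a[4]=8, slow++,fast++
slow=4 fast=6: a[fast]=9≠a[slow]=8 write a[5]=9, slow++,fast++

slow=5, fast=7, prefix=[1, 6, 7, 8, 9]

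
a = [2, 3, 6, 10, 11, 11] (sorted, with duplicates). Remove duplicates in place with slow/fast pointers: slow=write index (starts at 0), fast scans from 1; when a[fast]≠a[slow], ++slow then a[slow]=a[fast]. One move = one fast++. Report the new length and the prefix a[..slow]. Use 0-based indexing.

length 5; prefix = [2, 3, 6, 10, 11]

(s=0,f=1) a[fast]=3≠a[slow]=2 write a[1]=3 → slow++,fast++
(s=1,f=2) a[fast]=6≠a[slow]=3 write a[2]=6 → slow++,fast++
(s=2,f=3) a[fast]=10≠a[slow]=6 write a[3]=10 → slow++,fast++
(s=3,f=4) a[fast]=11≠a[slow]=10 write a[4]=11 → slow++,fast++
(s=4,f=5) a[fast]=11=a[slow] dup → fast++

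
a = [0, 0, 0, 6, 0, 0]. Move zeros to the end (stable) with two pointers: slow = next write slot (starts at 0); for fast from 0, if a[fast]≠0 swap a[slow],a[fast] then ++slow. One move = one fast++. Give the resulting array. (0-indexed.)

(s=0,f=0) a[fast]=0 → fast++
(s=0,f=1) a[fast]=0 → fast++
(s=0,f=2) a[fast]=0 → fast++
(s=0,f=3) a[fast]=6≠0 swap→a[0]=6 → slow++,fast++
(s=1,f=4) a[fast]=0 → fast++
(s=1,f=5) a[fast]=0 → fast++

[6, 0, 0, 0, 0, 0]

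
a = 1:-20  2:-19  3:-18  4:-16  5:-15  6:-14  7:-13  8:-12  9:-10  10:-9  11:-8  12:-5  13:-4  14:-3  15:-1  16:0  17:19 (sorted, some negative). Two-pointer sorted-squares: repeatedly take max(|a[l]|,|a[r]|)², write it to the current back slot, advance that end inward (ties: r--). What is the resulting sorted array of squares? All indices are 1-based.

[0, 1, 9, 16, 25, 64, 81, 100, 144, 169, 196, 225, 256, 324, 361, 361, 400]

[1,17] |-20|>|19| out[17]=400 → l++
[2,17] |-19|<=|19| out[16]=361 → r--
[2,16] |-19|>|0| out[15]=361 → l++
[3,16] |-18|>|0| out[14]=324 → l++
[4,16] |-16|>|0| out[13]=256 → l++
[5,16] |-15|>|0| out[12]=225 → l++
[6,16] |-14|>|0| out[11]=196 → l++
[7,16] |-13|>|0| out[10]=169 → l++
[8,16] |-12|>|0| out[9]=144 → l++
[9,16] |-10|>|0| out[8]=100 → l++
[10,16] |-9|>|0| out[7]=81 → l++
[11,16] |-8|>|0| out[6]=64 → l++
[12,16] |-5|>|0| out[5]=25 → l++
[13,16] |-4|>|0| out[4]=16 → l++
[14,16] |-3|>|0| out[3]=9 → l++
[15,16] |-1|>|0| out[2]=1 → l++
[16,16] |0|<=|0| out[1]=0 → r--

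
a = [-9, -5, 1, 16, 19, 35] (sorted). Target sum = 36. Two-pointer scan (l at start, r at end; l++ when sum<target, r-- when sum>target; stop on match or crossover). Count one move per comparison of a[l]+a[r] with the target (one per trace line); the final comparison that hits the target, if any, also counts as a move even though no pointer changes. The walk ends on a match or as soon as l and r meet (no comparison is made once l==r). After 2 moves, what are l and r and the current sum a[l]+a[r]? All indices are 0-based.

l=2, r=5, sum=36

[0,5] -9+35=26 <36 → l++
[1,5] -5+35=30 <36 → l++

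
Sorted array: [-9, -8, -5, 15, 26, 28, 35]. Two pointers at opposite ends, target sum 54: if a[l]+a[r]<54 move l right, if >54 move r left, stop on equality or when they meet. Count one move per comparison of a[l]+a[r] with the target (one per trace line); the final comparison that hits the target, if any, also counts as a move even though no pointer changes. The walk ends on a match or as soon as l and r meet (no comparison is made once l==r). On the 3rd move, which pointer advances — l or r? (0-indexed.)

[0,6] -9+35=26 <54 → l++
[1,6] -8+35=27 <54 → l++
[2,6] -5+35=30 <54 → l++

l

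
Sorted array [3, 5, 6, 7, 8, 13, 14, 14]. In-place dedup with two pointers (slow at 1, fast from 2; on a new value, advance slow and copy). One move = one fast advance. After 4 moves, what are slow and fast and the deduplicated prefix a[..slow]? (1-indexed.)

(s=1,f=2) a[fast]=5≠a[slow]=3 write a[2]=5 → slow++,fast++
(s=2,f=3) a[fast]=6≠a[slow]=5 write a[3]=6 → slow++,fast++
(s=3,f=4) a[fast]=7≠a[slow]=6 write a[4]=7 → slow++,fast++
(s=4,f=5) a[fast]=8≠a[slow]=7 write a[5]=8 → slow++,fast++

slow=5, fast=6, prefix=[3, 5, 6, 7, 8]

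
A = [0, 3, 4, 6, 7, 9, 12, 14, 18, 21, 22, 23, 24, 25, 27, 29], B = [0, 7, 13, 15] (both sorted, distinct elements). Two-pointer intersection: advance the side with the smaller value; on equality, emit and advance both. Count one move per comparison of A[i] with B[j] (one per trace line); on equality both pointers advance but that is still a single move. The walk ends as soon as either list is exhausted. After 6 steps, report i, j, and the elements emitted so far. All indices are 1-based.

[i=1,j=1] 0==0 emit → i++,j++
[i=2,j=2] 3<7 → i++
[i=3,j=2] 4<7 → i++
[i=4,j=2] 6<7 → i++
[i=5,j=2] 7==7 emit → i++,j++
[i=6,j=3] 9<13 → i++

i=7, j=3, emitted=[0, 7]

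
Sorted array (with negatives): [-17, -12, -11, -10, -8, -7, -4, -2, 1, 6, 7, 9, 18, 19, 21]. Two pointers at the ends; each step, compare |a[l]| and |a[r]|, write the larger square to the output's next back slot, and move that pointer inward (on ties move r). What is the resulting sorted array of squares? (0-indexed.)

[1, 4, 16, 36, 49, 49, 64, 81, 100, 121, 144, 289, 324, 361, 441]

[0,14] |-17|<=|21| out[14]=441 → r--
[0,13] |-17|<=|19| out[13]=361 → r--
[0,12] |-17|<=|18| out[12]=324 → r--
[0,11] |-17|>|9| out[11]=289 → l++
[1,11] |-12|>|9| out[10]=144 → l++
[2,11] |-11|>|9| out[9]=121 → l++
[3,11] |-10|>|9| out[8]=100 → l++
[4,11] |-8|<=|9| out[7]=81 → r--
[4,10] |-8|>|7| out[6]=64 → l++
[5,10] |-7|<=|7| out[5]=49 → r--
[5,9] |-7|>|6| out[4]=49 → l++
[6,9] |-4|<=|6| out[3]=36 → r--
[6,8] |-4|>|1| out[2]=16 → l++
[7,8] |-2|>|1| out[1]=4 → l++
[8,8] |1|<=|1| out[0]=1 → r--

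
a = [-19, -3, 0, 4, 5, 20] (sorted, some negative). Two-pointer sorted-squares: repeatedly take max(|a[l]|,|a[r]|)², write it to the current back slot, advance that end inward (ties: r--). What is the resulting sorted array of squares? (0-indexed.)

l=0 r=5: |-19|<=|20| out[5]=400, r--
l=0 r=4: |-19|>|5| out[4]=361, l++
l=1 r=4: |-3|<=|5| out[3]=25, r--
l=1 r=3: |-3|<=|4| out[2]=16, r--
l=1 r=2: |-3|>|0| out[1]=9, l++
l=2 r=2: |0|<=|0| out[0]=0, r--

[0, 9, 16, 25, 361, 400]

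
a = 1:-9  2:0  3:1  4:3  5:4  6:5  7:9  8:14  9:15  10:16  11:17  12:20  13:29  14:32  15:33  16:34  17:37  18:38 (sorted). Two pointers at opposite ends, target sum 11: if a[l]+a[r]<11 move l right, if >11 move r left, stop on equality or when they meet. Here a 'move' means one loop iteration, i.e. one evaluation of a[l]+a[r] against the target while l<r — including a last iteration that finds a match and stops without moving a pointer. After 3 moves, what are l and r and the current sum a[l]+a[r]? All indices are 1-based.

[1,18] -9+38=29 >11 → r--
[1,17] -9+37=28 >11 → r--
[1,16] -9+34=25 >11 → r--

l=1, r=15, sum=24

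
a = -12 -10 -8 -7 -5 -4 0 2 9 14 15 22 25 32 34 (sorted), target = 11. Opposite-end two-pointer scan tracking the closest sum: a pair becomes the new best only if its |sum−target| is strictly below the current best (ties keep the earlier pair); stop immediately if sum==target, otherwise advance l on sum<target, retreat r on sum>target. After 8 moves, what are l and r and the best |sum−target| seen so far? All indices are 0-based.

l=4, r=10, best |Δ|=1

l=0 r=14: -12+34=22 d=11 *, r--
l=0 r=13: -12+32=20 d=9 *, r--
l=0 r=12: -12+25=13 d=2 *, r--
l=0 r=11: -12+22=10 d=1 *, l++
l=1 r=11: -10+22=12 d=1, r--
l=1 r=10: -10+15=5 d=6, l++
l=2 r=10: -8+15=7 d=4, l++
l=3 r=10: -7+15=8 d=3, l++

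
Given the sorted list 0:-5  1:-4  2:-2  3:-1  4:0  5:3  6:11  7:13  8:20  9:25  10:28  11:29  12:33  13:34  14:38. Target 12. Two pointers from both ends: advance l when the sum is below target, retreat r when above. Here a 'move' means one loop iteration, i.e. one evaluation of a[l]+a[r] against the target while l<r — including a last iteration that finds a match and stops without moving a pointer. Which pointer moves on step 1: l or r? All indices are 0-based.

r

[0,14] -5+38=33 >12 → r--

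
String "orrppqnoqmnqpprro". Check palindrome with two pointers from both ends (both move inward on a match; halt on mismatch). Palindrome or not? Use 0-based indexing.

not a palindrome (mismatch at 7,9)

l=0 r=16: 'o'=='o', l++,r--
l=1 r=15: 'r'=='r', l++,r--
l=2 r=14: 'r'=='r', l++,r--
l=3 r=13: 'p'=='p', l++,r--
l=4 r=12: 'p'=='p', l++,r--
l=5 r=11: 'q'=='q', l++,r--
l=6 r=10: 'n'=='n', l++,r--
l=7 r=9: 'o'!='m', stop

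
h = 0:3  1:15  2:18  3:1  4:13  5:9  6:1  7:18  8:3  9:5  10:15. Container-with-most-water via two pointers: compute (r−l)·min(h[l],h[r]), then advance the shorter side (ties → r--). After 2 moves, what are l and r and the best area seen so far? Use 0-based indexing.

l=0 r=10: min(3,15)*10=30 best=30 *, l++
l=1 r=10: min(15,15)*9=135 best=135 *, r--

l=1, r=9, best area=135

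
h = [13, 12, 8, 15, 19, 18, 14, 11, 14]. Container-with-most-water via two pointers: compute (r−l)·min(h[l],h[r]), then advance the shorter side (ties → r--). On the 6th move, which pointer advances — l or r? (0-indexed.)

r

l=0 r=8: min(13,14)*8=104 best=104 *, l++
l=1 r=8: min(12,14)*7=84 best=104, l++
l=2 r=8: min(8,14)*6=48 best=104, l++
l=3 r=8: min(15,14)*5=70 best=104, r--
l=3 r=7: min(15,11)*4=44 best=104, r--
l=3 r=6: min(15,14)*3=42 best=104, r--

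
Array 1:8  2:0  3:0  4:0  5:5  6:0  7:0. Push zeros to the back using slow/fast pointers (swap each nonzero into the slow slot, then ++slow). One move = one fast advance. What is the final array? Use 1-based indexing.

[8, 5, 0, 0, 0, 0, 0]

slow=1 fast=1: a[fast]=8≠0 swap→a[1]=8, slow++,fast++
slow=2 fast=2: a[fast]=0, fast++
slow=2 fast=3: a[fast]=0, fast++
slow=2 fast=4: a[fast]=0, fast++
slow=2 fast=5: a[fast]=5≠0 swap→a[2]=5, slow++,fast++
slow=3 fast=6: a[fast]=0, fast++
slow=3 fast=7: a[fast]=0, fast++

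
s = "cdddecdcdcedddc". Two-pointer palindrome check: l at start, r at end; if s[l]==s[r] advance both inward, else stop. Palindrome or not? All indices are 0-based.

[0,14] 'c'=='c' → l++,r--
[1,13] 'd'=='d' → l++,r--
[2,12] 'd'=='d' → l++,r--
[3,11] 'd'=='d' → l++,r--
[4,10] 'e'=='e' → l++,r--
[5,9] 'c'=='c' → l++,r--
[6,8] 'd'=='d' → l++,r--

palindrome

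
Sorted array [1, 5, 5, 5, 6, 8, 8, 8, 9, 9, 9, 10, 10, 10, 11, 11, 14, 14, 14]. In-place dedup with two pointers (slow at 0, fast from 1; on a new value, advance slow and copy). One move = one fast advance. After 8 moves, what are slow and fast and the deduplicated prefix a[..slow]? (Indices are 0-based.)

(s=0,f=1) a[fast]=5≠a[slow]=1 write a[1]=5 → slow++,fast++
(s=1,f=2) a[fast]=5=a[slow] dup → fast++
(s=1,f=3) a[fast]=5=a[slow] dup → fast++
(s=1,f=4) a[fast]=6≠a[slow]=5 write a[2]=6 → slow++,fast++
(s=2,f=5) a[fast]=8≠a[slow]=6 write a[3]=8 → slow++,fast++
(s=3,f=6) a[fast]=8=a[slow] dup → fast++
(s=3,f=7) a[fast]=8=a[slow] dup → fast++
(s=3,f=8) a[fast]=9≠a[slow]=8 write a[4]=9 → slow++,fast++

slow=4, fast=9, prefix=[1, 5, 6, 8, 9]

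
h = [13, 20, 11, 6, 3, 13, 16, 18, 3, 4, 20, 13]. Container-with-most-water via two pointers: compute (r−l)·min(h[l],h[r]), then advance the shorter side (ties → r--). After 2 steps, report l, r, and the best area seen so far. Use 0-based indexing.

l=1, r=10, best area=143

[0,11] min(13,13)*11=143 best=143 * → r--
[0,10] min(13,20)*10=130 best=143 → l++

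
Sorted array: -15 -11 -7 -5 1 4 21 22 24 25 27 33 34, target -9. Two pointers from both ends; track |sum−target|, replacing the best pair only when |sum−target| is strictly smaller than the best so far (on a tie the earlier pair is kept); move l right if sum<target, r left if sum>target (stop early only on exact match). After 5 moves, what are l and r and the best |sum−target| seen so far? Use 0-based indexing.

[0,12] -15+34=19 d=28 * → r--
[0,11] -15+33=18 d=27 * → r--
[0,10] -15+27=12 d=21 * → r--
[0,9] -15+25=10 d=19 * → r--
[0,8] -15+24=9 d=18 * → r--

l=0, r=7, best |Δ|=18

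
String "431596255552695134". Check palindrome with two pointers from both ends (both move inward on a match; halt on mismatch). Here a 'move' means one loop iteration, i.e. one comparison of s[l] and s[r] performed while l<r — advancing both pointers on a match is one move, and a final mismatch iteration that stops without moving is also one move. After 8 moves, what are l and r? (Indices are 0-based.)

l=8, r=9

l=0 r=17: '4'=='4', l++,r--
l=1 r=16: '3'=='3', l++,r--
l=2 r=15: '1'=='1', l++,r--
l=3 r=14: '5'=='5', l++,r--
l=4 r=13: '9'=='9', l++,r--
l=5 r=12: '6'=='6', l++,r--
l=6 r=11: '2'=='2', l++,r--
l=7 r=10: '5'=='5', l++,r--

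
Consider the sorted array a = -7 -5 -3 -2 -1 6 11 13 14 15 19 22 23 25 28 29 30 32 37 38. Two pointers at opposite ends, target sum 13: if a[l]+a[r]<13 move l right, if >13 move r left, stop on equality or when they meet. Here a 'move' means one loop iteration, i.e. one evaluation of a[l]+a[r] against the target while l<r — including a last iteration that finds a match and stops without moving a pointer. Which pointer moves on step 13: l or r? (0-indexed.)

l=0 r=19: -7+38=31 >13, r--
l=0 r=18: -7+37=30 >13, r--
l=0 r=17: -7+32=25 >13, r--
l=0 r=16: -7+30=23 >13, r--
l=0 r=15: -7+29=22 >13, r--
l=0 r=14: -7+28=21 >13, r--
l=0 r=13: -7+25=18 >13, r--
l=0 r=12: -7+23=16 >13, r--
l=0 r=11: -7+22=15 >13, r--
l=0 r=10: -7+19=12 <13, l++
l=1 r=10: -5+19=14 >13, r--
l=1 r=9: -5+15=10 <13, l++
l=2 r=9: -3+15=12 <13, l++

l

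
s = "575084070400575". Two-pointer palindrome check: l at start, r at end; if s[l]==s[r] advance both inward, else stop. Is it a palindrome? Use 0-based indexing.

l=0 r=14: '5'=='5', l++,r--
l=1 r=13: '7'=='7', l++,r--
l=2 r=12: '5'=='5', l++,r--
l=3 r=11: '0'=='0', l++,r--
l=4 r=10: '8'!='0', stop

not a palindrome (mismatch at 4,10)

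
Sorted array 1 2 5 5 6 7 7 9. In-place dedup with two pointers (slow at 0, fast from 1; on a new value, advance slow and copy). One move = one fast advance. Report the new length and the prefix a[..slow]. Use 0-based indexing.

length 6; prefix = [1, 2, 5, 6, 7, 9]

slow=0 fast=1: a[fast]=2≠a[slow]=1 write a[1]=2, slow++,fast++
slow=1 fast=2: a[fast]=5≠a[slow]=2 write a[2]=5, slow++,fast++
slow=2 fast=3: a[fast]=5=a[slow] dup, fast++
slow=2 fast=4: a[fast]=6≠a[slow]=5 write a[3]=6, slow++,fast++
slow=3 fast=5: a[fast]=7≠a[slow]=6 write a[4]=7, slow++,fast++
slow=4 fast=6: a[fast]=7=a[slow] dup, fast++
slow=4 fast=7: a[fast]=9≠a[slow]=7 write a[5]=9, slow++,fast++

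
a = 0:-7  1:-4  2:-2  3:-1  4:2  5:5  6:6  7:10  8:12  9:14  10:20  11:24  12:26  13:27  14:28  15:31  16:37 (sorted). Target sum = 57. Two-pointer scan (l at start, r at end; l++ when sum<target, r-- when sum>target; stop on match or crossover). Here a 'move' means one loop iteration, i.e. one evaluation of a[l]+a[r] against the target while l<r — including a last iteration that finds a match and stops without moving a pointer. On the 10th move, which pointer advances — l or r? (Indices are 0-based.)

l=0 r=16: -7+37=30 <57, l++
l=1 r=16: -4+37=33 <57, l++
l=2 r=16: -2+37=35 <57, l++
l=3 r=16: -1+37=36 <57, l++
l=4 r=16: 2+37=39 <57, l++
l=5 r=16: 5+37=42 <57, l++
l=6 r=16: 6+37=43 <57, l++
l=7 r=16: 10+37=47 <57, l++
l=8 r=16: 12+37=49 <57, l++
l=9 r=16: 14+37=51 <57, l++

l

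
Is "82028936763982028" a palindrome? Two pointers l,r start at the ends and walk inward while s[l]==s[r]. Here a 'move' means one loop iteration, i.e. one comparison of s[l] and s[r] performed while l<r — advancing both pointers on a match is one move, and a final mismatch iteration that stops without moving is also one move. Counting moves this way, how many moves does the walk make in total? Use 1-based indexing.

8 moves

l=1 r=17: '8'=='8', l++,r--
l=2 r=16: '2'=='2', l++,r--
l=3 r=15: '0'=='0', l++,r--
l=4 r=14: '2'=='2', l++,r--
l=5 r=13: '8'=='8', l++,r--
l=6 r=12: '9'=='9', l++,r--
l=7 r=11: '3'=='3', l++,r--
l=8 r=10: '6'=='6', l++,r--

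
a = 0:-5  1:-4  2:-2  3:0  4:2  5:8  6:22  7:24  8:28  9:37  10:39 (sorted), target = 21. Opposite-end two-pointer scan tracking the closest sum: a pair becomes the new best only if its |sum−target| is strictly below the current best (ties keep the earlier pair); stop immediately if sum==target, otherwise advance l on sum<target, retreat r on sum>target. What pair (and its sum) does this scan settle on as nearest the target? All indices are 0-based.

pair (-4, 24) with sum 20 (|Δ|=1)

[0,10] -5+39=34 d=13 * → r--
[0,9] -5+37=32 d=11 * → r--
[0,8] -5+28=23 d=2 * → r--
[0,7] -5+24=19 d=2 → l++
[1,7] -4+24=20 d=1 * → l++
[2,7] -2+24=22 d=1 → r--
[2,6] -2+22=20 d=1 → l++
[3,6] 0+22=22 d=1 → r--
[3,5] 0+8=8 d=13 → l++
[4,5] 2+8=10 d=11 → l++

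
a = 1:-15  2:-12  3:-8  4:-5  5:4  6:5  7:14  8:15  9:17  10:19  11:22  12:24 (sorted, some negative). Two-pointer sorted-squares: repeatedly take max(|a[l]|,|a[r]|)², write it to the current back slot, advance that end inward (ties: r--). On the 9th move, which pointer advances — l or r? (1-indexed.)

[1,12] |-15|<=|24| out[12]=576 → r--
[1,11] |-15|<=|22| out[11]=484 → r--
[1,10] |-15|<=|19| out[10]=361 → r--
[1,9] |-15|<=|17| out[9]=289 → r--
[1,8] |-15|<=|15| out[8]=225 → r--
[1,7] |-15|>|14| out[7]=225 → l++
[2,7] |-12|<=|14| out[6]=196 → r--
[2,6] |-12|>|5| out[5]=144 → l++
[3,6] |-8|>|5| out[4]=64 → l++

l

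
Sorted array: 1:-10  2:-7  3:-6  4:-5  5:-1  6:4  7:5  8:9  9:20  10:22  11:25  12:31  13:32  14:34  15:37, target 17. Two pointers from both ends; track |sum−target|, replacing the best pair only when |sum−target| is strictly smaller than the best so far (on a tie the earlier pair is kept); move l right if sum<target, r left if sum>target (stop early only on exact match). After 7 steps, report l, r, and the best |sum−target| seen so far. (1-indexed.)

[1,15] -10+37=27 d=10 * → r--
[1,14] -10+34=24 d=7 * → r--
[1,13] -10+32=22 d=5 * → r--
[1,12] -10+31=21 d=4 * → r--
[1,11] -10+25=15 d=2 * → l++
[2,11] -7+25=18 d=1 * → r--
[2,10] -7+22=15 d=2 → l++

l=3, r=10, best |Δ|=1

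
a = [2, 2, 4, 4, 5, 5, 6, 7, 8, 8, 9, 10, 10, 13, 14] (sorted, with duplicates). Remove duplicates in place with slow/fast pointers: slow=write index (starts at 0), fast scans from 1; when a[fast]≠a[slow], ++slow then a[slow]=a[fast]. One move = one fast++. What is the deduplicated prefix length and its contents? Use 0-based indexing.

length 10; prefix = [2, 4, 5, 6, 7, 8, 9, 10, 13, 14]

(s=0,f=1) a[fast]=2=a[slow] dup → fast++
(s=0,f=2) a[fast]=4≠a[slow]=2 write a[1]=4 → slow++,fast++
(s=1,f=3) a[fast]=4=a[slow] dup → fast++
(s=1,f=4) a[fast]=5≠a[slow]=4 write a[2]=5 → slow++,fast++
(s=2,f=5) a[fast]=5=a[slow] dup → fast++
(s=2,f=6) a[fast]=6≠a[slow]=5 write a[3]=6 → slow++,fast++
(s=3,f=7) a[fast]=7≠a[slow]=6 write a[4]=7 → slow++,fast++
(s=4,f=8) a[fast]=8≠a[slow]=7 write a[5]=8 → slow++,fast++
(s=5,f=9) a[fast]=8=a[slow] dup → fast++
(s=5,f=10) a[fast]=9≠a[slow]=8 write a[6]=9 → slow++,fast++
(s=6,f=11) a[fast]=10≠a[slow]=9 write a[7]=10 → slow++,fast++
(s=7,f=12) a[fast]=10=a[slow] dup → fast++
(s=7,f=13) a[fast]=13≠a[slow]=10 write a[8]=13 → slow++,fast++
(s=8,f=14) a[fast]=14≠a[slow]=13 write a[9]=14 → slow++,fast++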